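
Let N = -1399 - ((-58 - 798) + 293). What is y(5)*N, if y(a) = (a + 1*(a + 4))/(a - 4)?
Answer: -11704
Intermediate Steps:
N = -836 (N = -1399 - (-856 + 293) = -1399 - 1*(-563) = -1399 + 563 = -836)
y(a) = (4 + 2*a)/(-4 + a) (y(a) = (a + 1*(4 + a))/(-4 + a) = (a + (4 + a))/(-4 + a) = (4 + 2*a)/(-4 + a))
y(5)*N = (2*(2 + 5)/(-4 + 5))*(-836) = (2*7/1)*(-836) = (2*1*7)*(-836) = 14*(-836) = -11704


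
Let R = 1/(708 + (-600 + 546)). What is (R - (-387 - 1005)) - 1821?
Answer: -280565/654 ≈ -429.00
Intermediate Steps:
R = 1/654 (R = 1/(708 - 54) = 1/654 ≈ 0.0015291)
(R - (-387 - 1005)) - 1821 = (1/654 - (-387 - 1005)) - 1821 = (1/654 - 1*(-1392)) - 1821 = (1/654 + 1392) - 1821 = 910369/654 - 1821 = -280565/654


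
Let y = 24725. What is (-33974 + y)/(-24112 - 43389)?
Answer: 9249/67501 ≈ 0.13702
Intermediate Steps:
(-33974 + y)/(-24112 - 43389) = (-33974 + 24725)/(-24112 - 43389) = -9249/(-67501) = -9249*(-1/67501) = 9249/67501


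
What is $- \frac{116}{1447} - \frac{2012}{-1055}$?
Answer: $\frac{2788984}{1526585} \approx 1.8269$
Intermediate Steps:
$- \frac{116}{1447} - \frac{2012}{-1055} = \left(-116\right) \frac{1}{1447} - - \frac{2012}{1055} = - \frac{116}{1447} + \frac{2012}{1055} = \frac{2788984}{1526585}$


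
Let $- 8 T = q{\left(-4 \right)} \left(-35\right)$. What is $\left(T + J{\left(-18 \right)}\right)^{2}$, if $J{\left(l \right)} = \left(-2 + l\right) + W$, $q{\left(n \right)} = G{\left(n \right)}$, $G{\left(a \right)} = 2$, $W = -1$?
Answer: $\frac{2401}{16} \approx 150.06$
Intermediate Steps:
$q{\left(n \right)} = 2$
$J{\left(l \right)} = -3 + l$ ($J{\left(l \right)} = \left(-2 + l\right) - 1 = -3 + l$)
$T = \frac{35}{4}$ ($T = - \frac{2 \left(-35\right)}{8} = \left(- \frac{1}{8}\right) \left(-70\right) = \frac{35}{4} \approx 8.75$)
$\left(T + J{\left(-18 \right)}\right)^{2} = \left(\frac{35}{4} - 21\right)^{2} = \left(- \frac{49}{4}\right)^{2} = \frac{2401}{16}$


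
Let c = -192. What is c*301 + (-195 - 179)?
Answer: -58166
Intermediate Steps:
c*301 + (-195 - 179) = -192*301 + (-195 - 179) = -57792 - 374 = -58166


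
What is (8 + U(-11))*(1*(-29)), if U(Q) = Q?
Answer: 87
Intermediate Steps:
(8 + U(-11))*(1*(-29)) = (8 - 11)*(1*(-29)) = -3*(-29) = 87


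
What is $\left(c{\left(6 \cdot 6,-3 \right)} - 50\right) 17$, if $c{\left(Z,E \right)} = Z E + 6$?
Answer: $-2584$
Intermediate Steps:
$c{\left(Z,E \right)} = 6 + E Z$ ($c{\left(Z,E \right)} = E Z + 6 = 6 + E Z$)
$\left(c{\left(6 \cdot 6,-3 \right)} - 50\right) 17 = \left(\left(6 - 3 \cdot 6 \cdot 6\right) - 50\right) 17 = \left(\left(6 - 108\right) - 50\right) 17 = \left(-102 - 50\right) 17 = \left(-152\right) 17 = -2584$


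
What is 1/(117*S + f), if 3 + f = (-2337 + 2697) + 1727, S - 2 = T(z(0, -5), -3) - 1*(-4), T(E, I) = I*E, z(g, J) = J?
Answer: 1/4541 ≈ 0.00022022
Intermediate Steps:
T(E, I) = E*I
S = 21 (S = 2 + (-5*(-3) - 1*(-4)) = 2 + (15 + 4) = 2 + 19 = 21)
f = 2084 (f = -3 + ((-2337 + 2697) + 1727) = -3 + (360 + 1727) = -3 + 2087 = 2084)
1/(117*S + f) = 1/(117*21 + 2084) = 1/(2457 + 2084) = 1/4541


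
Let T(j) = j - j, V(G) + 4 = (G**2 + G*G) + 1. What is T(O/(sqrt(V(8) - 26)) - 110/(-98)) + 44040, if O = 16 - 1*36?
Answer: 44040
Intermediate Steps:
V(G) = -3 + 2*G**2 (V(G) = -4 + ((G**2 + G*G) + 1) = -4 + ((G**2 + G**2) + 1) = -4 + (2*G**2 + 1) = -4 + (1 + 2*G**2) = -3 + 2*G**2)
O = -20 (O = 16 - 36 = -20)
T(j) = 0
T(O/(sqrt(V(8) - 26)) - 110/(-98)) + 44040 = 0 + 44040 = 44040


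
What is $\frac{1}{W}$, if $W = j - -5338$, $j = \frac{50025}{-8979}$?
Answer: $\frac{2993}{15959959} \approx 0.00018753$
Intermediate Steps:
$j = - \frac{16675}{2993}$ ($j = 50025 \left(- \frac{1}{8979}\right) = - \frac{16675}{2993} \approx -5.5713$)
$W = \frac{15959959}{2993}$ ($W = - \frac{16675}{2993} - -5338 = - \frac{16675}{2993} + 5338 = \frac{15959959}{2993} \approx 5332.4$)
$\frac{1}{W} = \frac{1}{\frac{15959959}{2993}} = \frac{2993}{15959959}$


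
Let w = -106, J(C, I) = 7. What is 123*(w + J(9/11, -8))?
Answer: -12177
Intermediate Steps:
123*(w + J(9/11, -8)) = 123*(-106 + 7) = 123*(-99) = -12177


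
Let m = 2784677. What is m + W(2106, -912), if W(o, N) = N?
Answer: 2783765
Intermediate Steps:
m + W(2106, -912) = 2784677 - 912 = 2783765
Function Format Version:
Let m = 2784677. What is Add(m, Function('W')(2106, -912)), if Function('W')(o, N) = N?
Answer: 2783765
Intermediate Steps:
Add(m, Function('W')(2106, -912)) = Add(2784677, -912) = 2783765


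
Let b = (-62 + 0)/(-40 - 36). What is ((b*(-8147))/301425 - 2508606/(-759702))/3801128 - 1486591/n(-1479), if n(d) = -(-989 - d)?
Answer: 819518721483357624648209/270124179019400319600 ≈ 3033.9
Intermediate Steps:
b = 31/38 (b = -62/(-76) = -62*(-1/76) = 31/38 ≈ 0.81579)
n(d) = 989 + d
((b*(-8147))/301425 - 2508606/(-759702))/3801128 - 1486591/n(-1479) = (((31/38)*(-8147))/301425 - 2508606/(-759702))/3801128 - 1486591/(989 - 1479) = (-252557/38*1/301425 - 2508606*(-1/759702))*(1/3801128) - 1486591/(-490) = (-252557/11454150 + 418101/126617)*(1/3801128) - 1486591*(-1/490) = (4757013559481/1450290110550)*(1/3801128) + 1486591/490 = 4757013559481/5512738347334700400 + 1486591/490 = 819518721483357624648209/270124179019400319600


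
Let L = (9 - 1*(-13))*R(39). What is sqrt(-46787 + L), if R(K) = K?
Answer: I*sqrt(45929) ≈ 214.31*I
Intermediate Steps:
L = 858 (L = (9 - 1*(-13))*39 = (9 + 13)*39 = 22*39 = 858)
sqrt(-46787 + L) = sqrt(-46787 + 858) = sqrt(-45929) = I*sqrt(45929)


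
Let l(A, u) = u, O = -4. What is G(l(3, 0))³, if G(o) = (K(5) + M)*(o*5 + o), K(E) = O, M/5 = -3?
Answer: 0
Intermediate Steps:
M = -15 (M = 5*(-3) = -15)
K(E) = -4
G(o) = -114*o (G(o) = (-4 - 15)*(o*5 + o) = -19*(5*o + o) = -114*o)
G(l(3, 0))³ = (-114*0)³ = 0³ = 0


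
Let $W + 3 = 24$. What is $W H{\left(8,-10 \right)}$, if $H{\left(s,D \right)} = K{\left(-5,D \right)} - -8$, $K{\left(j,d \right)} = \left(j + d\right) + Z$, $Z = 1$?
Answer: $-126$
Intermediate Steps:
$K{\left(j,d \right)} = 1 + d + j$ ($K{\left(j,d \right)} = \left(j + d\right) + 1 = \left(d + j\right) + 1 = 1 + d + j$)
$W = 21$ ($W = -3 + 24 = 21$)
$H{\left(s,D \right)} = 4 + D$ ($H{\left(s,D \right)} = \left(1 + D - 5\right) - -8 = \left(-4 + D\right) + 8 = 4 + D$)
$W H{\left(8,-10 \right)} = 21 \left(4 - 10\right) = 21 \left(-6\right) = -126$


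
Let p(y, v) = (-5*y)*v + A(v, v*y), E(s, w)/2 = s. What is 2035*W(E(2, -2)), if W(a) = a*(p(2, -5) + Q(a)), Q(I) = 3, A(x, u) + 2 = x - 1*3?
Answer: 350020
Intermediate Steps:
A(x, u) = -5 + x (A(x, u) = -2 + (x - 1*3) = -2 + (x - 3) = -2 + (-3 + x) = -5 + x)
E(s, w) = 2*s
p(y, v) = -5 + v - 5*v*y (p(y, v) = (-5*y)*v + (-5 + v) = -5*v*y + (-5 + v) = -5 + v - 5*v*y)
W(a) = 43*a (W(a) = a*((-5 - 5 - 5*(-5)*2) + 3) = a*((-5 - 5 + 50) + 3) = a*(40 + 3) = a*43 = 43*a)
2035*W(E(2, -2)) = 2035*(43*(2*2)) = 2035*(43*4) = 2035*172 = 350020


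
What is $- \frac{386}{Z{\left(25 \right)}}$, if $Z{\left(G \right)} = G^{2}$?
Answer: $- \frac{386}{625} \approx -0.6176$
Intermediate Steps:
$- \frac{386}{Z{\left(25 \right)}} = - \frac{386}{25^{2}} = - \frac{386}{625}$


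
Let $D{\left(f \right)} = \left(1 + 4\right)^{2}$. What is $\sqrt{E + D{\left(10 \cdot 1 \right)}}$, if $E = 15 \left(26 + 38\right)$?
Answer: $\sqrt{985} \approx 31.385$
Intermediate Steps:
$D{\left(f \right)} = 25$ ($D{\left(f \right)} = 5^{2} = 25$)
$E = 960$ ($E = 15 \cdot 64 = 960$)
$\sqrt{E + D{\left(10 \cdot 1 \right)}} = \sqrt{960 + 25} = \sqrt{985}$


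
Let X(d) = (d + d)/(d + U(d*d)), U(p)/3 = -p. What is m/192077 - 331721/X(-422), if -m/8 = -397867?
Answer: -80728133347167/384154 ≈ -2.1015e+8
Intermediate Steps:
m = 3182936 (m = -8*(-397867) = 3182936)
U(p) = -3*p (U(p) = 3*(-p) = -3*p)
X(d) = 2*d/(d - 3*d²) (X(d) = (d + d)/(d - 3*d*d) = (2*d)/(d - 3*d²) = 2*d/(d - 3*d²))
m/192077 - 331721/X(-422) = 3182936/192077 - 331721/((-2/(-1 + 3*(-422)))) = 3182936*(1/192077) - 331721/((-2/(-1 - 1266))) = 3182936/192077 - 331721/((-2/(-1267))) = 3182936/192077 - 331721/((-2*(-1/1267))) = 3182936/192077 - 331721/2/1267 = 3182936/192077 - 331721*1267/2 = 3182936/192077 - 420290507/2 = -80728133347167/384154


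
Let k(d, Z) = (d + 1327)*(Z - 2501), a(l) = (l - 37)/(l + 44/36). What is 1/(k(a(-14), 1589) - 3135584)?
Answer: -115/500186528 ≈ -2.2991e-7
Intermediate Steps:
a(l) = (-37 + l)/(11/9 + l) (a(l) = (-37 + l)/(l + 44*(1/36)) = (-37 + l)/(l + 11/9) = (-37 + l)/(11/9 + l))
k(d, Z) = (-2501 + Z)*(1327 + d) (k(d, Z) = (1327 + d)*(-2501 + Z) = (-2501 + Z)*(1327 + d))
1/(k(a(-14), 1589) - 3135584) = 1/((-3318827 - 22509*(-37 - 14)/(11 + 9*(-14)) + 1327*1589 + 1589*(9*(-37 - 14)/(11 + 9*(-14)))) - 3135584) = 1/((-3318827 - 22509*(-51)/(11 - 126) + 2108603 + 1589*(9*(-51)/(11 - 126))) - 3135584) = 1/((-3318827 - 22509*(-51)/(-115) + 2108603 + 1589*(9*(-51)/(-115))) - 3135584) = 1/((-3318827 - 22509*(-1)*(-51)/115 + 2108603 + 1589*(9*(-1/115)*(-51))) - 3135584) = 1/((-3318827 - 2501*459/115 + 2108603 + 1589*(459/115)) - 3135584) = 1/((-3318827 - 1147959/115 + 2108603 + 729351/115) - 3135584) = 1/(-139594368/115 - 3135584) = 1/(-500186528/115) = -115/500186528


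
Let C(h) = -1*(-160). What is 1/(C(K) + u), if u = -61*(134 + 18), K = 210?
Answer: -1/9112 ≈ -0.00010975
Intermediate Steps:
u = -9272 (u = -61*152 = -9272)
C(h) = 160
1/(C(K) + u) = 1/(160 - 9272) = 1/(-9112) = -1/9112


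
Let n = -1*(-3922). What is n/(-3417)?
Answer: -3922/3417 ≈ -1.1478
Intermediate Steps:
n = 3922
n/(-3417) = 3922/(-3417) = 3922*(-1/3417) = -3922/3417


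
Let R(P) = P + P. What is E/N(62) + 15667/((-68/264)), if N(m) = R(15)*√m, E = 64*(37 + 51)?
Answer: -1034022/17 + 1408*√62/465 ≈ -60801.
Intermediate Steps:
R(P) = 2*P
E = 5632 (E = 64*88 = 5632)
N(m) = 30*√m (N(m) = (2*15)*√m = 30*√m)
E/N(62) + 15667/((-68/264)) = 5632/((30*√62)) + 15667/((-68/264)) = 5632*(√62/1860) + 15667/(((1/264)*(-68))) = 1408*√62/465 + 15667/(-17/66) = 1408*√62/465 + 15667*(-66/17) = 1408*√62/465 - 1034022/17 = -1034022/17 + 1408*√62/465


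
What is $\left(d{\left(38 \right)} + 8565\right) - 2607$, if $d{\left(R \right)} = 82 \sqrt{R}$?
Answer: $5958 + 82 \sqrt{38} \approx 6463.5$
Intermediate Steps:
$\left(d{\left(38 \right)} + 8565\right) - 2607 = \left(82 \sqrt{38} + 8565\right) - 2607 = \left(8565 + 82 \sqrt{38}\right) - 2607 = 5958 + 82 \sqrt{38}$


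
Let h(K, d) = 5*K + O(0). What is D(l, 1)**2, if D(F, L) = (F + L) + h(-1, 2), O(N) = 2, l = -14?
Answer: 256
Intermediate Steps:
h(K, d) = 2 + 5*K (h(K, d) = 5*K + 2 = 2 + 5*K)
D(F, L) = -3 + F + L (D(F, L) = (F + L) + (2 + 5*(-1)) = (F + L) + (2 - 5) = (F + L) - 3 = -3 + F + L)
D(l, 1)**2 = (-3 - 14 + 1)**2 = (-16)**2 = 256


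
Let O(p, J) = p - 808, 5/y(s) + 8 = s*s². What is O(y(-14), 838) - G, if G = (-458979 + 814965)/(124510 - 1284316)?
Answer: -429664884009/531964352 ≈ -807.70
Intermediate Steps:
y(s) = 5/(-8 + s³) (y(s) = 5/(-8 + s*s²) = 5/(-8 + s³))
O(p, J) = -808 + p
G = -59331/193301 (G = 355986/(-1159806) = 355986*(-1/1159806) = -59331/193301 ≈ -0.30694)
O(y(-14), 838) - G = (-808 + 5/(-8 + (-14)³)) - 1*(-59331/193301) = (-808 + 5/(-8 - 2744)) + 59331/193301 = (-808 + 5/(-2752)) + 59331/193301 = (-808 + 5*(-1/2752)) + 59331/193301 = (-808 - 5/2752) + 59331/193301 = -2223621/2752 + 59331/193301 = -429664884009/531964352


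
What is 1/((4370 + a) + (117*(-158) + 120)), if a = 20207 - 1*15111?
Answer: -1/8900 ≈ -0.00011236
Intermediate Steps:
a = 5096 (a = 20207 - 15111 = 5096)
1/((4370 + a) + (117*(-158) + 120)) = 1/((4370 + 5096) + (117*(-158) + 120)) = 1/(9466 + (-18486 + 120)) = 1/(9466 - 18366) = 1/(-8900) = -1/8900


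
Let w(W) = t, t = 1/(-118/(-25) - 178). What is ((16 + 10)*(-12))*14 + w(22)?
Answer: -18922201/4332 ≈ -4368.0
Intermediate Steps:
t = -25/4332 (t = 1/(-118*(-1/25) - 178) = 1/(118/25 - 178) = 1/(-4332/25) = -25/4332 ≈ -0.0057710)
w(W) = -25/4332
((16 + 10)*(-12))*14 + w(22) = ((16 + 10)*(-12))*14 - 25/4332 = (26*(-12))*14 - 25/4332 = -312*14 - 25/4332 = -4368 - 25/4332 = -18922201/4332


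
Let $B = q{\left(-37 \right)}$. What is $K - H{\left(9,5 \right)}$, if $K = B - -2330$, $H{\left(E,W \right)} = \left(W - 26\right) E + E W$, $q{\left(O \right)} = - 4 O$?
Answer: $2622$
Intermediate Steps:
$B = 148$ ($B = \left(-4\right) \left(-37\right) = 148$)
$H{\left(E,W \right)} = E W + E \left(-26 + W\right)$ ($H{\left(E,W \right)} = \left(-26 + W\right) E + E W = E \left(-26 + W\right) + E W = E W + E \left(-26 + W\right)$)
$K = 2478$ ($K = 148 - -2330 = 148 + 2330 = 2478$)
$K - H{\left(9,5 \right)} = 2478 - 2 \cdot 9 \left(-13 + 5\right) = 2478 - 2 \cdot 9 \left(-8\right) = 2478 - -144 = 2478 + 144 = 2622$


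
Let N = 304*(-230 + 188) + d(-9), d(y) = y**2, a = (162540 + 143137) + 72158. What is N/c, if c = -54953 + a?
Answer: -12687/322882 ≈ -0.039293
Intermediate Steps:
a = 377835 (a = 305677 + 72158 = 377835)
N = -12687 (N = 304*(-230 + 188) + (-9)**2 = 304*(-42) + 81 = -12768 + 81 = -12687)
c = 322882 (c = -54953 + 377835 = 322882)
N/c = -12687/322882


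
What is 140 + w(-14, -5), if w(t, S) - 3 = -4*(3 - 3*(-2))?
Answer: 107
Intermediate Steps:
w(t, S) = -33 (w(t, S) = 3 - 4*(3 - 3*(-2)) = 3 - 4*(3 + 6) = 3 - 4*9 = 3 - 36 = -33)
140 + w(-14, -5) = 140 - 33 = 107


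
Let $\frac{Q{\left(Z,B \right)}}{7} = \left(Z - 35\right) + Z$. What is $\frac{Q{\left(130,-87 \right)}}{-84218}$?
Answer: $- \frac{1575}{84218} \approx -0.018701$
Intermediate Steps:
$Q{\left(Z,B \right)} = -245 + 14 Z$ ($Q{\left(Z,B \right)} = 7 \left(\left(Z - 35\right) + Z\right) = 7 \left(\left(-35 + Z\right) + Z\right) = 7 \left(-35 + 2 Z\right) = -245 + 14 Z$)
$\frac{Q{\left(130,-87 \right)}}{-84218} = \frac{-245 + 14 \cdot 130}{-84218} = \left(-245 + 1820\right) \left(- \frac{1}{84218}\right) = 1575 \left(- \frac{1}{84218}\right) = - \frac{1575}{84218}$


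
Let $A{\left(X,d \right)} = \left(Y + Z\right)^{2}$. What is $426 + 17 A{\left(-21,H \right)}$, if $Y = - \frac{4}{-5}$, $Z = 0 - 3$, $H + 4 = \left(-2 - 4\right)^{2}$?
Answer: $\frac{12707}{25} \approx 508.28$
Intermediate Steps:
$H = 32$ ($H = -4 + \left(-2 - 4\right)^{2} = -4 + \left(-6\right)^{2} = -4 + 36 = 32$)
$Z = -3$ ($Z = 0 - 3 = -3$)
$Y = \frac{4}{5}$ ($Y = \left(-4\right) \left(- \frac{1}{5}\right) = \frac{4}{5} \approx 0.8$)
$A{\left(X,d \right)} = \frac{121}{25}$ ($A{\left(X,d \right)} = \left(\frac{4}{5} - 3\right)^{2} = \left(- \frac{11}{5}\right)^{2} = \frac{121}{25}$)
$426 + 17 A{\left(-21,H \right)} = 426 + 17 \cdot \frac{121}{25} = 426 + \frac{2057}{25} = \frac{12707}{25}$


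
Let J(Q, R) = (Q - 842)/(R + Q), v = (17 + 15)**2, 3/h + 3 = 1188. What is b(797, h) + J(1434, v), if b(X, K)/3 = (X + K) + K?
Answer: 1160847199/485455 ≈ 2391.3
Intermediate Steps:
h = 1/395 (h = 3/(-3 + 1188) = 3/1185 = 3*(1/1185) = 1/395 ≈ 0.0025316)
b(X, K) = 3*X + 6*K (b(X, K) = 3*((X + K) + K) = 3*((K + X) + K) = 3*(X + 2*K) = 3*X + 6*K)
v = 1024 (v = 32**2 = 1024)
J(Q, R) = (-842 + Q)/(Q + R)
b(797, h) + J(1434, v) = (3*797 + 6*(1/395)) + (-842 + 1434)/(1434 + 1024) = (2391 + 6/395) + 592/2458 = 944451/395 + (1/2458)*592 = 944451/395 + 296/1229 = 1160847199/485455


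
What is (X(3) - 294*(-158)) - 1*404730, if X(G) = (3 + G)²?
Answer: -358242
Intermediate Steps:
(X(3) - 294*(-158)) - 1*404730 = ((3 + 3)² - 294*(-158)) - 1*404730 = (6² + 46452) - 404730 = (36 + 46452) - 404730 = 46488 - 404730 = -358242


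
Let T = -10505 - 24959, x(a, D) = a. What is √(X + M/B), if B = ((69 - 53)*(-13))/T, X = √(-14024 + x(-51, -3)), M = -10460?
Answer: √(-1783430 + 5*I*√563) ≈ 0.044 + 1335.5*I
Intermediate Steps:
X = 5*I*√563 (X = √(-14024 - 51) = √(-14075) = 5*I*√563 ≈ 118.64*I)
T = -35464
B = 2/341 (B = ((69 - 53)*(-13))/(-35464) = (16*(-13))*(-1/35464) = -208*(-1/35464) = 2/341 ≈ 0.0058651)
√(X + M/B) = √(5*I*√563 - 10460/2/341) = √(5*I*√563 - 10460*341/2) = √(5*I*√563 - 1783430) = √(-1783430 + 5*I*√563)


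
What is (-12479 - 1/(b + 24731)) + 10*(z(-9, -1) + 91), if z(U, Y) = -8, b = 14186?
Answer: -453344134/38917 ≈ -11649.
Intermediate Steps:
(-12479 - 1/(b + 24731)) + 10*(z(-9, -1) + 91) = (-12479 - 1/(14186 + 24731)) + 10*(-8 + 91) = (-12479 - 1/38917) + 10*83 = (-12479 - 1*1/38917) + 830 = (-12479 - 1/38917) + 830 = -485645244/38917 + 830 = -453344134/38917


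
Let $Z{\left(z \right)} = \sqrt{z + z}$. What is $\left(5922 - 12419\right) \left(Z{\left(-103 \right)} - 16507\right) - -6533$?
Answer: $107252512 - 6497 i \sqrt{206} \approx 1.0725 \cdot 10^{8} - 93250.0 i$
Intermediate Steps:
$Z{\left(z \right)} = \sqrt{2} \sqrt{z}$ ($Z{\left(z \right)} = \sqrt{2 z} = \sqrt{2} \sqrt{z}$)
$\left(5922 - 12419\right) \left(Z{\left(-103 \right)} - 16507\right) - -6533 = \left(5922 - 12419\right) \left(\sqrt{2} \sqrt{-103} - 16507\right) - -6533 = - 6497 \left(\sqrt{2} i \sqrt{103} - 16507\right) + 6533 = - 6497 \left(i \sqrt{206} - 16507\right) + 6533 = - 6497 \left(-16507 + i \sqrt{206}\right) + 6533 = \left(107245979 - 6497 i \sqrt{206}\right) + 6533 = 107252512 - 6497 i \sqrt{206}$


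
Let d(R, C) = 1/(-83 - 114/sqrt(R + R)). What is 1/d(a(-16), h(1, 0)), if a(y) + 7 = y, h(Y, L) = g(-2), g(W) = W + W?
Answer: -83 + 57*I*sqrt(46)/23 ≈ -83.0 + 16.808*I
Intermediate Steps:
g(W) = 2*W
h(Y, L) = -4 (h(Y, L) = 2*(-2) = -4)
a(y) = -7 + y
d(R, C) = 1/(-83 - 57*sqrt(2)/sqrt(R)) (d(R, C) = 1/(-83 - 114*sqrt(2)/(2*sqrt(R))) = 1/(-83 - 57*sqrt(2)/sqrt(R)))
1/d(a(-16), h(1, 0)) = 1/(-sqrt(2)*sqrt(-7 - 16)/(114 + 83*sqrt(2)*sqrt(-7 - 16))) = 1/(-sqrt(2)*sqrt(-23)/(114 + 83*sqrt(2)*sqrt(-23))) = 1/(-sqrt(2)*I*sqrt(23)/(114 + 83*sqrt(2)*(I*sqrt(23)))) = 1/(-sqrt(2)*I*sqrt(23)/(114 + 83*I*sqrt(46))) = 1/(-I*sqrt(46)/(114 + 83*I*sqrt(46))) = I*sqrt(46)*(114 + 83*I*sqrt(46))/46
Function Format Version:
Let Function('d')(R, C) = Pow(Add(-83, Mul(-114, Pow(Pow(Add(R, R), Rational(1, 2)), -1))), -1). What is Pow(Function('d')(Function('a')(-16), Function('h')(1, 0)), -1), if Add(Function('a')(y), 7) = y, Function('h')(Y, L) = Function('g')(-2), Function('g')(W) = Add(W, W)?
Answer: Add(-83, Mul(Rational(57, 23), I, Pow(46, Rational(1, 2)))) ≈ Add(-83.000, Mul(16.808, I))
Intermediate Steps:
Function('g')(W) = Mul(2, W)
Function('h')(Y, L) = -4 (Function('h')(Y, L) = Mul(2, -2) = -4)
Function('a')(y) = Add(-7, y)
Function('d')(R, C) = Pow(Add(-83, Mul(-57, Pow(2, Rational(1, 2)), Pow(R, Rational(-1, 2)))), -1) (Function('d')(R, C) = Pow(Add(-83, Mul(-114, Pow(Pow(Mul(2, R), Rational(1, 2)), -1))), -1) = Pow(Add(-83, Mul(-114, Pow(Mul(Pow(2, Rational(1, 2)), Pow(R, Rational(1, 2))), -1))), -1) = Pow(Add(-83, Mul(-114, Mul(Rational(1, 2), Pow(2, Rational(1, 2)), Pow(R, Rational(-1, 2))))), -1) = Pow(Add(-83, Mul(-57, Pow(2, Rational(1, 2)), Pow(R, Rational(-1, 2)))), -1))
Pow(Function('d')(Function('a')(-16), Function('h')(1, 0)), -1) = Pow(Mul(-1, Pow(2, Rational(1, 2)), Pow(Add(-7, -16), Rational(1, 2)), Pow(Add(114, Mul(83, Pow(2, Rational(1, 2)), Pow(Add(-7, -16), Rational(1, 2)))), -1)), -1) = Pow(Mul(-1, Pow(2, Rational(1, 2)), Pow(-23, Rational(1, 2)), Pow(Add(114, Mul(83, Pow(2, Rational(1, 2)), Pow(-23, Rational(1, 2)))), -1)), -1) = Pow(Mul(-1, Pow(2, Rational(1, 2)), Mul(I, Pow(23, Rational(1, 2))), Pow(Add(114, Mul(83, Pow(2, Rational(1, 2)), Mul(I, Pow(23, Rational(1, 2))))), -1)), -1) = Pow(Mul(-1, Pow(2, Rational(1, 2)), Mul(I, Pow(23, Rational(1, 2))), Pow(Add(114, Mul(83, I, Pow(46, Rational(1, 2)))), -1)), -1) = Pow(Mul(-1, I, Pow(46, Rational(1, 2)), Pow(Add(114, Mul(83, I, Pow(46, Rational(1, 2)))), -1)), -1) = Mul(Rational(1, 46), I, Pow(46, Rational(1, 2)), Add(114, Mul(83, I, Pow(46, Rational(1, 2)))))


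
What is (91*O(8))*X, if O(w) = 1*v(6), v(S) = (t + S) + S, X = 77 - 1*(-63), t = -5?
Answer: 89180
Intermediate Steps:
X = 140 (X = 77 + 63 = 140)
v(S) = -5 + 2*S (v(S) = (-5 + S) + S = -5 + 2*S)
O(w) = 7 (O(w) = 1*(-5 + 2*6) = 1*(-5 + 12) = 1*7 = 7)
(91*O(8))*X = (91*7)*140 = 637*140 = 89180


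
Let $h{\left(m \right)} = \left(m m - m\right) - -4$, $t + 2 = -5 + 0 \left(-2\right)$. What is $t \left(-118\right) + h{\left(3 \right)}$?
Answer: $836$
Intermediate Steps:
$t = -7$ ($t = -2 + \left(-5 + 0 \left(-2\right)\right) = -2 + \left(-5 + 0\right) = -2 - 5 = -7$)
$h{\left(m \right)} = 4 + m^{2} - m$ ($h{\left(m \right)} = \left(m^{2} - m\right) + 4 = 4 + m^{2} - m$)
$t \left(-118\right) + h{\left(3 \right)} = \left(-7\right) \left(-118\right) + \left(4 + 3^{2} - 3\right) = 826 + \left(4 + 9 - 3\right) = 826 + 10 = 836$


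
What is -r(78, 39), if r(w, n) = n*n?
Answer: -1521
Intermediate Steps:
r(w, n) = n²
-r(78, 39) = -1*39² = -1*1521 = -1521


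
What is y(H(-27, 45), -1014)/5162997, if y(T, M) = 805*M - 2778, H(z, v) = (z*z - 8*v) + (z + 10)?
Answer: -273016/1720999 ≈ -0.15864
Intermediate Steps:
H(z, v) = 10 + z + z² - 8*v (H(z, v) = (z² - 8*v) + (10 + z) = 10 + z + z² - 8*v)
y(T, M) = -2778 + 805*M
y(H(-27, 45), -1014)/5162997 = (-2778 + 805*(-1014))/5162997 = (-2778 - 816270)*(1/5162997) = -819048*1/5162997 = -273016/1720999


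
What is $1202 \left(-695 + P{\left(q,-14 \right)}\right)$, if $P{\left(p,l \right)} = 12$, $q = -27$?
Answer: $-820966$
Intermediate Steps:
$1202 \left(-695 + P{\left(q,-14 \right)}\right) = 1202 \left(-695 + 12\right) = 1202 \left(-683\right) = -820966$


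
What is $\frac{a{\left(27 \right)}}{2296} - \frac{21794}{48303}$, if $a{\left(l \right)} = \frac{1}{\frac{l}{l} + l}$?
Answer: $- \frac{1401044369}{3105303264} \approx -0.45118$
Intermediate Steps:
$a{\left(l \right)} = \frac{1}{1 + l}$
$\frac{a{\left(27 \right)}}{2296} - \frac{21794}{48303} = \frac{1}{\left(1 + 27\right) 2296} - \frac{21794}{48303} = \frac{1}{28} \cdot \frac{1}{2296} - \frac{21794}{48303} = \frac{1}{64288} - \frac{21794}{48303} = - \frac{1401044369}{3105303264}$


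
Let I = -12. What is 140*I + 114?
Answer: -1566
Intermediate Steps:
140*I + 114 = 140*(-12) + 114 = -1680 + 114 = -1566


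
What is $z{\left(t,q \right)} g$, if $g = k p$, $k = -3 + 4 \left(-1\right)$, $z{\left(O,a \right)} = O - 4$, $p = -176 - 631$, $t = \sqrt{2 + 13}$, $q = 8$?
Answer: $-22596 + 5649 \sqrt{15} \approx -717.52$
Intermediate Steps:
$t = \sqrt{15} \approx 3.873$
$p = -807$ ($p = -176 - 631 = -807$)
$z{\left(O,a \right)} = -4 + O$
$k = -7$ ($k = -3 - 4 = -7$)
$g = 5649$ ($g = \left(-7\right) \left(-807\right) = 5649$)
$z{\left(t,q \right)} g = \left(-4 + \sqrt{15}\right) 5649 = -22596 + 5649 \sqrt{15}$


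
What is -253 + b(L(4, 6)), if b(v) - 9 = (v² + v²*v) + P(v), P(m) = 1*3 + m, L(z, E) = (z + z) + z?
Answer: 1643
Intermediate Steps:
L(z, E) = 3*z (L(z, E) = 2*z + z = 3*z)
P(m) = 3 + m
b(v) = 12 + v + v² + v³ (b(v) = 9 + ((v² + v²*v) + (3 + v)) = 9 + ((v² + v³) + (3 + v)) = 9 + (3 + v + v² + v³) = 12 + v + v² + v³)
-253 + b(L(4, 6)) = -253 + (12 + 3*4 + (3*4)² + (3*4)³) = -253 + (12 + 12 + 12² + 12³) = -253 + (12 + 12 + 144 + 1728) = -253 + 1896 = 1643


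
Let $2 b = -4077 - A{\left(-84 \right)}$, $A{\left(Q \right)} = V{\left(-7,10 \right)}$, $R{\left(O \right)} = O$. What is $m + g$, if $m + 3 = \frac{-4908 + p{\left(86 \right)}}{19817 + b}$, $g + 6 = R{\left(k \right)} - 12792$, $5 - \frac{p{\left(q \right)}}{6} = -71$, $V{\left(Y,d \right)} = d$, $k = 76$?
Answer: $- \frac{150781493}{11849} \approx -12725.0$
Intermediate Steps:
$A{\left(Q \right)} = 10$
$p{\left(q \right)} = 456$ ($p{\left(q \right)} = 30 - -426 = 30 + 426 = 456$)
$b = - \frac{4087}{2}$ ($b = \frac{-4077 - 10}{2} = \frac{1}{2} \left(-4087\right) = - \frac{4087}{2} \approx -2043.5$)
$g = -12722$ ($g = -6 + \left(76 - 12792\right) = -6 - 12716 = -12722$)
$m = - \frac{38515}{11849}$ ($m = -3 + \frac{-4908 + 456}{19817 - \frac{4087}{2}} = -3 - \frac{4452}{\frac{35547}{2}} = -3 - \frac{2968}{11849} = - \frac{38515}{11849} \approx -3.2505$)
$m + g = - \frac{38515}{11849} - 12722 = - \frac{150781493}{11849}$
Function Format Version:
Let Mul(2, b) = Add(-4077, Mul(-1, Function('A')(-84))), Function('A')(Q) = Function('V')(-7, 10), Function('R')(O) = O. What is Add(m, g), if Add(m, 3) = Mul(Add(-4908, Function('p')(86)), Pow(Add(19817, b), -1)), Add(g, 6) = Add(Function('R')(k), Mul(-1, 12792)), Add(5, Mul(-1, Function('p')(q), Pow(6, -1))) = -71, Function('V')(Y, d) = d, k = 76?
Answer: Rational(-150781493, 11849) ≈ -12725.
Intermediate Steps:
Function('A')(Q) = 10
Function('p')(q) = 456 (Function('p')(q) = Add(30, Mul(-6, -71)) = Add(30, 426) = 456)
b = Rational(-4087, 2) (b = Mul(Rational(1, 2), Add(-4077, Mul(-1, 10))) = Mul(Rational(1, 2), Add(-4077, -10)) = Mul(Rational(1, 2), -4087) = Rational(-4087, 2) ≈ -2043.5)
g = -12722 (g = Add(-6, Add(76, Mul(-1, 12792))) = Add(-6, Add(76, -12792)) = Add(-6, -12716) = -12722)
m = Rational(-38515, 11849) (m = Add(-3, Mul(Add(-4908, 456), Pow(Add(19817, Rational(-4087, 2)), -1))) = Add(-3, Mul(-4452, Pow(Rational(35547, 2), -1))) = Add(-3, Mul(-4452, Rational(2, 35547))) = Add(-3, Rational(-2968, 11849)) = Rational(-38515, 11849) ≈ -3.2505)
Add(m, g) = Add(Rational(-38515, 11849), -12722) = Rational(-150781493, 11849)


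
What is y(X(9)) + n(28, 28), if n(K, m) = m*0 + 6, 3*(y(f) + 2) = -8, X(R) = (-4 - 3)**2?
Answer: 4/3 ≈ 1.3333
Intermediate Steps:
X(R) = 49 (X(R) = (-7)**2 = 49)
y(f) = -14/3 (y(f) = -2 + (1/3)*(-8) = -2 - 8/3 = -14/3)
n(K, m) = 6 (n(K, m) = 0 + 6 = 6)
y(X(9)) + n(28, 28) = -14/3 + 6 = 4/3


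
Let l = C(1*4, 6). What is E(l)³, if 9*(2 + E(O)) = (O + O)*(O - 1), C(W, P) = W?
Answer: 8/27 ≈ 0.29630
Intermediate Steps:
l = 4 (l = 1*4 = 4)
E(O) = -2 + 2*O*(-1 + O)/9 (E(O) = -2 + ((O + O)*(O - 1))/9 = -2 + ((2*O)*(-1 + O))/9 = -2 + (2*O*(-1 + O))/9 = -2 + 2*O*(-1 + O)/9)
E(l)³ = (-2 - 2/9*4 + (2/9)*4²)³ = (-2 - 8/9 + (2/9)*16)³ = (-2 - 8/9 + 32/9)³ = (⅔)³ = 8/27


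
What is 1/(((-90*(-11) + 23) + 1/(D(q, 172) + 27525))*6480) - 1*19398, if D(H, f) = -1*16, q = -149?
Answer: -3502807130619211/180575684640 ≈ -19398.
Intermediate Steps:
D(H, f) = -16
1/(((-90*(-11) + 23) + 1/(D(q, 172) + 27525))*6480) - 1*19398 = 1/(((-90*(-11) + 23) + 1/(-16 + 27525))*6480) - 1*19398 = (1/6480)/((990 + 23) + 1/27509) - 19398 = (1/6480)/(1013 + 1/27509) - 19398 = (1/6480)/(27866618/27509) - 19398 = (27509/27866618)*(1/6480) - 19398 = 27509/180575684640 - 19398 = -3502807130619211/180575684640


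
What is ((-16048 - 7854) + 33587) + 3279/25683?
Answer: 82914378/8561 ≈ 9685.1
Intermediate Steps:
((-16048 - 7854) + 33587) + 3279/25683 = (-23902 + 33587) + 3279*(1/25683) = 9685 + 1093/8561 = 82914378/8561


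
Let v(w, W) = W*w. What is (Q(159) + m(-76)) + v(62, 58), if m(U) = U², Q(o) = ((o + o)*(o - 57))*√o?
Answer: 9372 + 32436*√159 ≈ 4.1837e+5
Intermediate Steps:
Q(o) = 2*o^(3/2)*(-57 + o) (Q(o) = ((2*o)*(-57 + o))*√o = (2*o*(-57 + o))*√o = 2*o^(3/2)*(-57 + o))
(Q(159) + m(-76)) + v(62, 58) = (2*159^(3/2)*(-57 + 159) + (-76)²) + 58*62 = (2*(159*√159)*102 + 5776) + 3596 = (32436*√159 + 5776) + 3596 = (5776 + 32436*√159) + 3596 = 9372 + 32436*√159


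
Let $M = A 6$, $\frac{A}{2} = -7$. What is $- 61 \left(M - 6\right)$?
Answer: $5490$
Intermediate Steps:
$A = -14$ ($A = 2 \left(-7\right) = -14$)
$M = -84$ ($M = \left(-14\right) 6 = -84$)
$- 61 \left(M - 6\right) = - 61 \left(-84 - 6\right) = \left(-61\right) \left(-90\right) = 5490$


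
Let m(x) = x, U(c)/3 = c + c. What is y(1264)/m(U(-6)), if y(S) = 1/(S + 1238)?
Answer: -1/90072 ≈ -1.1102e-5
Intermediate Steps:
U(c) = 6*c (U(c) = 3*(c + c) = 3*(2*c) = 6*c)
y(S) = 1/(1238 + S)
y(1264)/m(U(-6)) = 1/((1238 + 1264)*((6*(-6)))) = 1/(2502*(-36)) = (1/2502)*(-1/36) = -1/90072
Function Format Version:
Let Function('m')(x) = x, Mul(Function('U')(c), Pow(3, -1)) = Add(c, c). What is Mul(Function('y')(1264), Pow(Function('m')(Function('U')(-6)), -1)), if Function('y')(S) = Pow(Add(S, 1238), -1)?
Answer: Rational(-1, 90072) ≈ -1.1102e-5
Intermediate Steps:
Function('U')(c) = Mul(6, c) (Function('U')(c) = Mul(3, Add(c, c)) = Mul(3, Mul(2, c)) = Mul(6, c))
Function('y')(S) = Pow(Add(1238, S), -1)
Mul(Function('y')(1264), Pow(Function('m')(Function('U')(-6)), -1)) = Mul(Pow(Add(1238, 1264), -1), Pow(Mul(6, -6), -1)) = Mul(Pow(2502, -1), Pow(-36, -1)) = Mul(Rational(1, 2502), Rational(-1, 36)) = Rational(-1, 90072)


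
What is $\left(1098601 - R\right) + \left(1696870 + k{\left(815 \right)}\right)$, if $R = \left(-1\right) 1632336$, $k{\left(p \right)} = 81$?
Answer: $4427888$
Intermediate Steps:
$R = -1632336$
$\left(1098601 - R\right) + \left(1696870 + k{\left(815 \right)}\right) = \left(1098601 - -1632336\right) + \left(1696870 + 81\right) = \left(1098601 + 1632336\right) + 1696951 = 2730937 + 1696951 = 4427888$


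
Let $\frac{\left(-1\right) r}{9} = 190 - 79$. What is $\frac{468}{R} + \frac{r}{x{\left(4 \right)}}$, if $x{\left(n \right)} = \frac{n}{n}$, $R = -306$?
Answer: $- \frac{17009}{17} \approx -1000.5$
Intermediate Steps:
$r = -999$ ($r = - 9 \left(190 - 79\right) = \left(-9\right) 111 = -999$)
$x{\left(n \right)} = 1$
$\frac{468}{R} + \frac{r}{x{\left(4 \right)}} = \frac{468}{-306} - \frac{999}{1} = 468 \left(- \frac{1}{306}\right) - 999 = - \frac{26}{17} - 999 = - \frac{17009}{17}$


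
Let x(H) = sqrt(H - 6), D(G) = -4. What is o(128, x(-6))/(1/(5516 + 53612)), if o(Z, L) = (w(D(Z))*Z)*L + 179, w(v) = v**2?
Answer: 10583912 + 242188288*I*sqrt(3) ≈ 1.0584e+7 + 4.1948e+8*I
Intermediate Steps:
x(H) = sqrt(-6 + H)
o(Z, L) = 179 + 16*L*Z (o(Z, L) = ((-4)**2*Z)*L + 179 = (16*Z)*L + 179 = 16*L*Z + 179 = 179 + 16*L*Z)
o(128, x(-6))/(1/(5516 + 53612)) = (179 + 16*sqrt(-6 - 6)*128)/(1/(5516 + 53612)) = (179 + 16*sqrt(-12)*128)/(1/59128) = (179 + 16*(2*I*sqrt(3))*128)/(1/59128) = (179 + 4096*I*sqrt(3))*59128 = 10583912 + 242188288*I*sqrt(3)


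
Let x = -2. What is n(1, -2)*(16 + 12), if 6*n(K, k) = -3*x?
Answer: 28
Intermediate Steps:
n(K, k) = 1 (n(K, k) = (-3*(-2))/6 = (1/6)*6 = 1)
n(1, -2)*(16 + 12) = 1*(16 + 12) = 1*28 = 28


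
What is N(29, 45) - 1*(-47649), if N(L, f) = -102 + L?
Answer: 47576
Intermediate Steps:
N(29, 45) - 1*(-47649) = (-102 + 29) - 1*(-47649) = -73 + 47649 = 47576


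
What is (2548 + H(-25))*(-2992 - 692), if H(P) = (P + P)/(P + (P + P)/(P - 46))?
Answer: -216071512/23 ≈ -9.3944e+6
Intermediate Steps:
H(P) = 2*P/(P + 2*P/(-46 + P)) (H(P) = (2*P)/(P + (2*P)/(-46 + P)) = (2*P)/(P + 2*P/(-46 + P)) = 2*P/(P + 2*P/(-46 + P)))
(2548 + H(-25))*(-2992 - 692) = (2548 + 2*(-46 - 25)/(-44 - 25))*(-2992 - 692) = (2548 + 2*(-71)/(-69))*(-3684) = (2548 + 2*(-1/69)*(-71))*(-3684) = (2548 + 142/69)*(-3684) = (175954/69)*(-3684) = -216071512/23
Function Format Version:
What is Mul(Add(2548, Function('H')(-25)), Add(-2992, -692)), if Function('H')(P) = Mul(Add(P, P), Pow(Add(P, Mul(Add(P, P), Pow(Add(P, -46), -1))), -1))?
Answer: Rational(-216071512, 23) ≈ -9.3944e+6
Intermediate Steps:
Function('H')(P) = Mul(2, P, Pow(Add(P, Mul(2, P, Pow(Add(-46, P), -1))), -1)) (Function('H')(P) = Mul(Mul(2, P), Pow(Add(P, Mul(Mul(2, P), Pow(Add(-46, P), -1))), -1)) = Mul(Mul(2, P), Pow(Add(P, Mul(2, P, Pow(Add(-46, P), -1))), -1)) = Mul(2, P, Pow(Add(P, Mul(2, P, Pow(Add(-46, P), -1))), -1)))
Mul(Add(2548, Function('H')(-25)), Add(-2992, -692)) = Mul(Add(2548, Mul(2, Pow(Add(-44, -25), -1), Add(-46, -25))), Add(-2992, -692)) = Mul(Add(2548, Mul(2, Pow(-69, -1), -71)), -3684) = Mul(Add(2548, Mul(2, Rational(-1, 69), -71)), -3684) = Mul(Add(2548, Rational(142, 69)), -3684) = Mul(Rational(175954, 69), -3684) = Rational(-216071512, 23)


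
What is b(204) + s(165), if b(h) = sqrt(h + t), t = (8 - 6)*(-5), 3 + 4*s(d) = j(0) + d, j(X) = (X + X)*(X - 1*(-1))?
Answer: 81/2 + sqrt(194) ≈ 54.428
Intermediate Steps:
j(X) = 2*X*(1 + X) (j(X) = (2*X)*(X + 1) = (2*X)*(1 + X) = 2*X*(1 + X))
s(d) = -3/4 + d/4 (s(d) = -3/4 + (2*0*(1 + 0) + d)/4 = -3/4 + (2*0*1 + d)/4 = -3/4 + (0 + d)/4 = -3/4 + d/4)
t = -10 (t = 2*(-5) = -10)
b(h) = sqrt(-10 + h) (b(h) = sqrt(h - 10) = sqrt(-10 + h))
b(204) + s(165) = sqrt(-10 + 204) + (-3/4 + (1/4)*165) = sqrt(194) + (-3/4 + 165/4) = sqrt(194) + 81/2 = 81/2 + sqrt(194)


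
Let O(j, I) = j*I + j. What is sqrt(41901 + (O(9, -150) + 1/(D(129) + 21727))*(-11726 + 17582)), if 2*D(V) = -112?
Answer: 3*I*sqrt(407588328820491)/21671 ≈ 2794.8*I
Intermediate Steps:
D(V) = -56 (D(V) = (1/2)*(-112) = -56)
O(j, I) = j + I*j (O(j, I) = I*j + j = j + I*j)
sqrt(41901 + (O(9, -150) + 1/(D(129) + 21727))*(-11726 + 17582)) = sqrt(41901 + (9*(1 - 150) + 1/(-56 + 21727))*(-11726 + 17582)) = sqrt(41901 + (9*(-149) + 1/21671)*5856) = sqrt(41901 + (-1341 + 1/21671)*5856) = sqrt(41901 - 29060810/21671*5856) = sqrt(41901 - 170180103360/21671) = sqrt(-169272066789/21671) = 3*I*sqrt(407588328820491)/21671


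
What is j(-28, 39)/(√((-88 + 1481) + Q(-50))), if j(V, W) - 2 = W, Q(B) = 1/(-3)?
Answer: 41*√12534/4178 ≈ 1.0987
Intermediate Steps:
Q(B) = -⅓
j(V, W) = 2 + W
j(-28, 39)/(√((-88 + 1481) + Q(-50))) = (2 + 39)/(√((-88 + 1481) - ⅓)) = 41/(√(1393 - ⅓)) = 41/(√(4178/3)) = 41/((√12534/3)) = 41*(√12534/4178) = 41*√12534/4178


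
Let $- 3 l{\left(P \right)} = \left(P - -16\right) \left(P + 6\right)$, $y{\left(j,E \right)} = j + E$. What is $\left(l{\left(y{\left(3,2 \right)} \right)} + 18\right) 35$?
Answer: $-2065$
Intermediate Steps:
$y{\left(j,E \right)} = E + j$
$l{\left(P \right)} = - \frac{\left(6 + P\right) \left(16 + P\right)}{3}$ ($l{\left(P \right)} = - \frac{\left(P - -16\right) \left(P + 6\right)}{3} = - \frac{\left(P + 16\right) \left(6 + P\right)}{3} = - \frac{\left(16 + P\right) \left(6 + P\right)}{3} = - \frac{\left(6 + P\right) \left(16 + P\right)}{3}$)
$\left(l{\left(y{\left(3,2 \right)} \right)} + 18\right) 35 = \left(\left(-32 - \frac{22 \left(2 + 3\right)}{3} - \frac{\left(2 + 3\right)^{2}}{3}\right) + 18\right) 35 = \left(\left(-32 - \frac{110}{3} - \frac{5^{2}}{3}\right) + 18\right) 35 = \left(\left(-32 - \frac{110}{3} - \frac{25}{3}\right) + 18\right) 35 = \left(-77 + 18\right) 35 = \left(-59\right) 35 = -2065$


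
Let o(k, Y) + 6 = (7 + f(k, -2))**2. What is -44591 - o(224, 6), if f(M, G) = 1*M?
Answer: -97946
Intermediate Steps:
f(M, G) = M
o(k, Y) = -6 + (7 + k)**2
-44591 - o(224, 6) = -44591 - (-6 + (7 + 224)**2) = -44591 - (-6 + 231**2) = -44591 - (-6 + 53361) = -44591 - 1*53355 = -44591 - 53355 = -97946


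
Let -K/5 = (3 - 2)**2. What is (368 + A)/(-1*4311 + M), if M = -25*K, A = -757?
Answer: 389/4186 ≈ 0.092929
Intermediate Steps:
K = -5 (K = -5*(3 - 2)**2 = -5*1**2 = -5*1 = -5)
M = 125 (M = -25*(-5) = 125)
(368 + A)/(-1*4311 + M) = (368 - 757)/(-1*4311 + 125) = -389/(-4311 + 125) = -389/(-4186) = -389*(-1/4186) = 389/4186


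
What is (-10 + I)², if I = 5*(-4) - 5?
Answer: 1225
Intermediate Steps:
I = -25 (I = -20 - 5 = -25)
(-10 + I)² = (-10 - 25)² = (-35)² = 1225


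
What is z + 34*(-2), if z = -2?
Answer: -70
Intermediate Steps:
z + 34*(-2) = -2 + 34*(-2) = -2 - 68 = -70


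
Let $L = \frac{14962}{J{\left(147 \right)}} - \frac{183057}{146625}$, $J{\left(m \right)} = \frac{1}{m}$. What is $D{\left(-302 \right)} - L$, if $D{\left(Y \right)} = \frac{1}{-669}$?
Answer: $- \frac{3126740155018}{1421625} \approx -2.1994 \cdot 10^{6}$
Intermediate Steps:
$D{\left(Y \right)} = - \frac{1}{669}$
$L = \frac{4673752097}{2125}$ ($L = \frac{14962}{\frac{1}{147}} - \frac{183057}{146625} = 14962 \frac{1}{\frac{1}{147}} - \frac{2653}{2125} = 14962 \cdot 147 - \frac{2653}{2125} = 2199414 - \frac{2653}{2125} = \frac{4673752097}{2125} \approx 2.1994 \cdot 10^{6}$)
$D{\left(-302 \right)} - L = - \frac{1}{669} - \frac{4673752097}{2125} = - \frac{3126740155018}{1421625}$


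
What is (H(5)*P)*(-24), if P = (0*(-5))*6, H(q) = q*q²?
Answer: 0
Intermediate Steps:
H(q) = q³
P = 0 (P = 0*6 = 0)
(H(5)*P)*(-24) = (5³*0)*(-24) = (125*0)*(-24) = 0*(-24) = 0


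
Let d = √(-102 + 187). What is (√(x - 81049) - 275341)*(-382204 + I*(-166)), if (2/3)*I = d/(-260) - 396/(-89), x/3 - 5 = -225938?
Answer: (275341 - 8*I*√11857)*(8869837600 - 22161*√85)/23140 ≈ 1.0554e+11 - 3.339e+8*I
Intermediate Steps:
d = √85 ≈ 9.2195
x = -677799 (x = 15 + 3*(-225938) = 15 - 677814 = -677799)
I = 594/89 - 3*√85/520 (I = 3*(√85/(-260) - 396/(-89))/2 = 3*(√85*(-1/260) - 396*(-1/89))/2 = 3*(-√85/260 + 396/89)/2 = 3*(396/89 - √85/260)/2 = 594/89 - 3*√85/520 ≈ 6.6210)
(√(x - 81049) - 275341)*(-382204 + I*(-166)) = (√(-677799 - 81049) - 275341)*(-382204 + (594/89 - 3*√85/520)*(-166)) = (√(-758848) - 275341)*(-382204 + (-98604/89 + 249*√85/260)) = (8*I*√11857 - 275341)*(-34114760/89 + 249*√85/260) = (-275341 + 8*I*√11857)*(-34114760/89 + 249*√85/260)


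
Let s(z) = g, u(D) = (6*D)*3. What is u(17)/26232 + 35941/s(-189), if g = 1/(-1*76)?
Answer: -11942187901/4372 ≈ -2.7315e+6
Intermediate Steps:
u(D) = 18*D
g = -1/76 (g = 1/(-76) = -1/76 ≈ -0.013158)
s(z) = -1/76
u(17)/26232 + 35941/s(-189) = (18*17)/26232 + 35941/(-1/76) = 306*(1/26232) + 35941*(-76) = 51/4372 - 2731516 = -11942187901/4372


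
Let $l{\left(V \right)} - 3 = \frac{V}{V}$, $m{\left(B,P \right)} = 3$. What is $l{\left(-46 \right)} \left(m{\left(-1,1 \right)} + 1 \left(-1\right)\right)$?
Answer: $8$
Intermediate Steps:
$l{\left(V \right)} = 4$ ($l{\left(V \right)} = 3 + \frac{V}{V} = 3 + 1 = 4$)
$l{\left(-46 \right)} \left(m{\left(-1,1 \right)} + 1 \left(-1\right)\right) = 4 \left(3 + 1 \left(-1\right)\right) = 4 \left(3 - 1\right) = 4 \cdot 2 = 8$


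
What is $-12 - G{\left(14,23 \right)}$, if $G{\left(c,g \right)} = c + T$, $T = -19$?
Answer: $-7$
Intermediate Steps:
$G{\left(c,g \right)} = -19 + c$ ($G{\left(c,g \right)} = c - 19 = -19 + c$)
$-12 - G{\left(14,23 \right)} = -12 - \left(-19 + 14\right) = -12 - -5 = -12 + 5 = -7$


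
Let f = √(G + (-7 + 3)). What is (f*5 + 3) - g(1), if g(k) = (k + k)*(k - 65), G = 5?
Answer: 136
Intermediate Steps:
f = 1 (f = √(5 + (-7 + 3)) = √(5 - 4) = √1 = 1)
g(k) = 2*k*(-65 + k) (g(k) = (2*k)*(-65 + k) = 2*k*(-65 + k))
(f*5 + 3) - g(1) = (1*5 + 3) - 2*(-65 + 1) = (5 + 3) - 2*(-64) = 8 - 1*(-128) = 8 + 128 = 136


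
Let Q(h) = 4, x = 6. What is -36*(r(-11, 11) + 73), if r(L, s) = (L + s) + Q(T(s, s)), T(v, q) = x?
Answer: -2772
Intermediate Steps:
T(v, q) = 6
r(L, s) = 4 + L + s (r(L, s) = (L + s) + 4 = 4 + L + s)
-36*(r(-11, 11) + 73) = -36*((4 - 11 + 11) + 73) = -36*(4 + 73) = -36*77 = -2772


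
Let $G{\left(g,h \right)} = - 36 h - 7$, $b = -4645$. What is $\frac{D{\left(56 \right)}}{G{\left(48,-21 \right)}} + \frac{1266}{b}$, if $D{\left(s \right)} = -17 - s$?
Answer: $- \frac{1287319}{3479105} \approx -0.37001$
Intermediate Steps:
$G{\left(g,h \right)} = -7 - 36 h$
$\frac{D{\left(56 \right)}}{G{\left(48,-21 \right)}} + \frac{1266}{b} = \frac{-17 - 56}{-7 - -756} + \frac{1266}{-4645} = \frac{-17 - 56}{-7 + 756} + 1266 \left(- \frac{1}{4645}\right) = - \frac{73}{749} - \frac{1266}{4645} = - \frac{1287319}{3479105}$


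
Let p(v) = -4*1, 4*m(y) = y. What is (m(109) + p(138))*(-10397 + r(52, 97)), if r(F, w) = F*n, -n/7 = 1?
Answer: -1000773/4 ≈ -2.5019e+5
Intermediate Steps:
n = -7 (n = -7*1 = -7)
m(y) = y/4
p(v) = -4
r(F, w) = -7*F (r(F, w) = F*(-7) = -7*F)
(m(109) + p(138))*(-10397 + r(52, 97)) = ((1/4)*109 - 4)*(-10397 - 7*52) = (109/4 - 4)*(-10397 - 364) = (93/4)*(-10761) = -1000773/4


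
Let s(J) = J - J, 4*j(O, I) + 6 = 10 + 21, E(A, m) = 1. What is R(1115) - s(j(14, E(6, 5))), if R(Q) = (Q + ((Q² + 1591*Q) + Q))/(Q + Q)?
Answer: 1354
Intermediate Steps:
j(O, I) = 25/4 (j(O, I) = -3/2 + (10 + 21)/4 = -3/2 + (¼)*31 = -3/2 + 31/4 = 25/4)
s(J) = 0
R(Q) = (Q² + 1593*Q)/(2*Q) (R(Q) = (Q + (Q² + 1592*Q))/((2*Q)) = (Q² + 1593*Q)*(1/(2*Q)) = (Q² + 1593*Q)/(2*Q))
R(1115) - s(j(14, E(6, 5))) = (1593/2 + (½)*1115) - 1*0 = (1593/2 + 1115/2) + 0 = 1354 + 0 = 1354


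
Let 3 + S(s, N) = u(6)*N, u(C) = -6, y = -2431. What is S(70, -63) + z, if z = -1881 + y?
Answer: -3937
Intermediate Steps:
S(s, N) = -3 - 6*N
z = -4312 (z = -1881 - 2431 = -4312)
S(70, -63) + z = (-3 - 6*(-63)) - 4312 = (-3 + 378) - 4312 = 375 - 4312 = -3937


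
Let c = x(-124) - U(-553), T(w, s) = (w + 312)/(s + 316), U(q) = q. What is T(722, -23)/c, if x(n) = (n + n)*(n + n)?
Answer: 1034/18182701 ≈ 5.6867e-5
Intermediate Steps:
T(w, s) = (312 + w)/(316 + s)
x(n) = 4*n² (x(n) = (2*n)*(2*n) = 4*n²)
c = 62057 (c = 4*(-124)² - 1*(-553) = 4*15376 + 553 = 61504 + 553 = 62057)
T(722, -23)/c = ((312 + 722)/(316 - 23))/62057 = (1034/293)*(1/62057) = 1034/18182701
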